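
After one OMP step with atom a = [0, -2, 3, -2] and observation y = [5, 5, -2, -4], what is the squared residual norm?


a^T a = 17.
a^T y = -8.
coeff = -8/17 = -8/17.
||r||^2 = 1126/17.

1126/17


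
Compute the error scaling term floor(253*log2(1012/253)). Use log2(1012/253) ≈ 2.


log2(n/k) = log2(1012/253) ≈ 2.
k*log2(n/k) ≈ 253*2 = 506.
floor(506) = 506.

506


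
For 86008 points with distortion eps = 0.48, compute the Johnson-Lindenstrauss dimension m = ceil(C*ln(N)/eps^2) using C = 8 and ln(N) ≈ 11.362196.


ln(86008) ≈ 11.362196.
eps^2 = 0.48^2 = 0.2304.
C*ln(N)/eps^2 ≈ 8*11.362196/0.2304 ≈ 394.5207.
m = ceil(394.5207) = 395.

395


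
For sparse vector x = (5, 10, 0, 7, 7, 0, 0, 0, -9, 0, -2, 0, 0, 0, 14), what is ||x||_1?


Non-zero entries: [(0, 5), (1, 10), (3, 7), (4, 7), (8, -9), (10, -2), (14, 14)]
Absolute values: [5, 10, 7, 7, 9, 2, 14]
||x||_1 = sum = 54.

54


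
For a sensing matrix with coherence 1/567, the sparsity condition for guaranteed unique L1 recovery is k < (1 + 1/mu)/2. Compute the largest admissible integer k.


1/mu = 567.
1 + 1/mu = 568.
(1 + 1/mu)/2 = 284 is an integer and the inequality is strict, so k_max = 284 - 1 = 283.

283


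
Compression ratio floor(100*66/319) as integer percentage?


100*m/n = 100*66/319 ≈ 20.6897.
floor = 20.

20


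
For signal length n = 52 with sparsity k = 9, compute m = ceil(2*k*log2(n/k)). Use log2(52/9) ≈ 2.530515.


log2(n/k) = log2(52/9) ≈ 2.530515.
2*k*log2(n/k) ≈ 2*9*2.530515 = 45.54927.
m = ceil(45.54927) = 46.

46


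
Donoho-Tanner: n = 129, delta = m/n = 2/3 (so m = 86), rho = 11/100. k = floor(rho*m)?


m = 2/3*129 = 86.
rho = 11/100.
rho*m = 11/100*86 = 9.46.
k = floor(9.46) = 9.

9


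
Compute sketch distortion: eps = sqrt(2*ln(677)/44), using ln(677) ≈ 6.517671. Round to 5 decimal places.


ln(677) ≈ 6.517671.
2*ln(N)/m ≈ 2*6.517671/44 ≈ 0.29625777.
eps = sqrt(0.29625777) ≈ 0.5442957 ≈ 0.54430.

0.54430


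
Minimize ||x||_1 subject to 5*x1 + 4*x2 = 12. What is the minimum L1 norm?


Axis intercepts:
  x1 = 12/5, x2 = 0: L1 = 12/5
  x1 = 0, x2 = 3: L1 = 3
x* = (12/5, 0)
||x*||_1 = 12/5.

12/5


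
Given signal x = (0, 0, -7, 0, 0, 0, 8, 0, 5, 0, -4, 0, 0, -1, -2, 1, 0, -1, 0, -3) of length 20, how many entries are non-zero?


Non-zero positions: [2, 6, 8, 10, 13, 14, 15, 17, 19].
Sparsity = 9.

9


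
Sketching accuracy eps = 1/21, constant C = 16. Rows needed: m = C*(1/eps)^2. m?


1/eps = 21.
(1/eps)^2 = 441.
m = 16*441 = 7056.

7056


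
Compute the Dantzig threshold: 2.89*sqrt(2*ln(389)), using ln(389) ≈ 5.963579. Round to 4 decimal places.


ln(389) ≈ 5.963579.
2*ln(n) ≈ 11.927158.
sqrt(2*ln(n)) ≈ sqrt(11.927158) ≈ 3.453572.
threshold ≈ 2.89*3.453572 = 9.98082308 ≈ 9.9808.

9.9808


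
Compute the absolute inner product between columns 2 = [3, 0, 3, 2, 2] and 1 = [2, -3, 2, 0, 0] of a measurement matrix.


Inner product: 3*2 + 0*-3 + 3*2 + 2*0 + 2*0
Products: [6, 0, 6, 0, 0]
Sum = 12.
|dot| = 12.

12


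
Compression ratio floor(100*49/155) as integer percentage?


100*m/n = 100*49/155 ≈ 31.6129.
floor = 31.

31


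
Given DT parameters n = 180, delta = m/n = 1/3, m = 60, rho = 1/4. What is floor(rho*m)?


m = 1/3*180 = 60.
rho = 1/4.
rho*m = 1/4*60 = 15.
k = floor(15) = 15.

15


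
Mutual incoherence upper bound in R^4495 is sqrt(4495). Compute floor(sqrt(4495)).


67^2 = 4489 <= 4495 < 4624 = 68^2, so 67 <= sqrt(4495) < 68.
floor(sqrt(4495)) = 67.

67


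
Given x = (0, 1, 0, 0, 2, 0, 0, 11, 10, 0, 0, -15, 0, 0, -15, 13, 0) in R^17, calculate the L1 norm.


Non-zero entries: [(1, 1), (4, 2), (7, 11), (8, 10), (11, -15), (14, -15), (15, 13)]
Absolute values: [1, 2, 11, 10, 15, 15, 13]
||x||_1 = sum = 67.

67


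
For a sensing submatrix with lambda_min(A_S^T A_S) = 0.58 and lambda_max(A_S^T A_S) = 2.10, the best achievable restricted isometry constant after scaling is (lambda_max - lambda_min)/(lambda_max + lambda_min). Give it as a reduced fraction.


lambda_max - lambda_min = 2.10 - 0.58 = 1.52.
lambda_max + lambda_min = 2.10 + 0.58 = 2.68.
delta = 1.52/2.68 = 152/268 = 38/67.

38/67


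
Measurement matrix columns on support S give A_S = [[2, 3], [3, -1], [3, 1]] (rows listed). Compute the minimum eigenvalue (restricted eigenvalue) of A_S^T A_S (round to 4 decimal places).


A_S^T A_S = [[22, 6], [6, 11]].
trace = 33.
det = 206.
disc = trace^2 - 4*det = 1089 - 4*206 = 265.
sqrt(265) ≈ 16.278821.
lam_min = (33 - sqrt(265))/2 ≈ (33 - 16.278821)/2 = 8.3605895 ≈ 8.3606.

8.3606


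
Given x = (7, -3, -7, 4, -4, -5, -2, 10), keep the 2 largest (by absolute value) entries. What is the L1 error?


Sorted |x_i| descending: [10, 7, 7, 5, 4, 4, 3, 2]
Keep top 2: [10, 7]
Tail entries: [7, 5, 4, 4, 3, 2]
L1 error = sum of tail = 25.

25


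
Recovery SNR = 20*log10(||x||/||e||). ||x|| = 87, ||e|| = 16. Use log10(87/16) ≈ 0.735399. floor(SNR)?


||x||/||e|| = 87/16.
log10(87/16) ≈ 0.735399.
20*log10(||x||/||e||) ≈ 20*0.735399 = 14.70798.
floor(14.70798) = 14.

14


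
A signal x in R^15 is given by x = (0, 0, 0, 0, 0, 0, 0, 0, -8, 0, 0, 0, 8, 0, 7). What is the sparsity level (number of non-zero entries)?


Non-zero positions: [8, 12, 14].
Sparsity = 3.

3


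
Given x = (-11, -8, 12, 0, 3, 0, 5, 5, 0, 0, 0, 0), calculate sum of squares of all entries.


Non-zero entries: [(0, -11), (1, -8), (2, 12), (4, 3), (6, 5), (7, 5)]
Squares: [121, 64, 144, 9, 25, 25]
||x||_2^2 = sum = 388.

388


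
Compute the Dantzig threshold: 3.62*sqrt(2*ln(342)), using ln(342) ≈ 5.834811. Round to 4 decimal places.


ln(342) ≈ 5.834811.
2*ln(n) ≈ 11.669622.
sqrt(2*ln(n)) ≈ sqrt(11.669622) ≈ 3.416083.
threshold ≈ 3.62*3.416083 = 12.36622046 ≈ 12.3662.

12.3662


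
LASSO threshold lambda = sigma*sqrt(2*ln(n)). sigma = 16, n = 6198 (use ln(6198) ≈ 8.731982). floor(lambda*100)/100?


ln(6198) ≈ 8.731982.
2*ln(n) ≈ 17.463964.
sqrt(2*ln(n)) ≈ sqrt(17.463964) ≈ 4.178991.
lambda ≈ 16*4.178991 = 66.863856.
floor(lambda*100)/100 = 66.86.

66.86


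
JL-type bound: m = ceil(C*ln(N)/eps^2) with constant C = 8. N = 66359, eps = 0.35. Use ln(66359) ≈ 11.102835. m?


ln(66359) ≈ 11.102835.
eps^2 = 0.35^2 = 0.1225.
C*ln(N)/eps^2 ≈ 8*11.102835/0.1225 ≈ 725.0831.
m = ceil(725.0831) = 726.

726


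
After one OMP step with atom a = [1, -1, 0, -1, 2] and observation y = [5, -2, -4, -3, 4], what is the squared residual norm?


a^T a = 7.
a^T y = 18.
coeff = 18/7 = 18/7.
||r||^2 = 166/7.

166/7


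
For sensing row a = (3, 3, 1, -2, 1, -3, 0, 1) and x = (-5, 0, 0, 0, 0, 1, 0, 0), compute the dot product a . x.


Non-zero terms: ['3*-5', '-3*1']
Products: [-15, -3]
y = sum = -18.

-18


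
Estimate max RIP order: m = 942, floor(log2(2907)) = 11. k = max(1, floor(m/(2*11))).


floor(log2(2907)) = 11.
2*11 = 22.
m/(2*floor(log2(n))) = 942/22 ≈ 42.8182.
floor = 42.
k = max(1, 42) = 42.

42


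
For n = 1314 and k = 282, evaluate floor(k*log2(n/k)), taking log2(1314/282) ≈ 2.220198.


log2(n/k) = log2(1314/282) ≈ 2.220198.
k*log2(n/k) ≈ 282*2.220198 = 626.095836.
floor(626.095836) = 626.

626


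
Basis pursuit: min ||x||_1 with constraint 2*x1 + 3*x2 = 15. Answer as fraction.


Axis intercepts:
  x1 = 15/2, x2 = 0: L1 = 15/2
  x1 = 0, x2 = 5: L1 = 5
x* = (0, 5)
||x*||_1 = 5.

5


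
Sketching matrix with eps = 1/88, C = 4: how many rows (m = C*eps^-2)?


1/eps = 88.
(1/eps)^2 = 7744.
m = 4*7744 = 30976.

30976


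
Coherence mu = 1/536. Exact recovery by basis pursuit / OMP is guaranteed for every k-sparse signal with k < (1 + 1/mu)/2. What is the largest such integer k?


1/mu = 536.
1 + 1/mu = 537.
(1 + 1/mu)/2 = 268.5 is not an integer, so k_max = floor(268.5) = 268.

268


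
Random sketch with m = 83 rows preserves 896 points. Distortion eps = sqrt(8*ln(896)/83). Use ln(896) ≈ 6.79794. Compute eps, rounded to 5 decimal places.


ln(896) ≈ 6.79794.
8*ln(N)/m ≈ 8*6.79794/83 ≈ 0.65522313.
eps = sqrt(0.65522313) ≈ 0.8094585 ≈ 0.80946.

0.80946


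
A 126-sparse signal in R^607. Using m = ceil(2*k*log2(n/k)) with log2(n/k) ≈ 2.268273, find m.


log2(n/k) = log2(607/126) ≈ 2.268273.
2*k*log2(n/k) ≈ 2*126*2.268273 = 571.604796.
m = ceil(571.604796) = 572.

572


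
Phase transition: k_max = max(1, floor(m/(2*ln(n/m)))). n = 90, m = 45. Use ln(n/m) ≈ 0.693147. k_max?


n/m = 90/45 = 2.
ln(n/m) ≈ 0.693147.
2*ln(n/m) ≈ 1.386294.
m/(2*ln(n/m)) ≈ 45/1.386294 ≈ 32.4606.
floor = 32.
k_max = max(1, 32) = 32.

32


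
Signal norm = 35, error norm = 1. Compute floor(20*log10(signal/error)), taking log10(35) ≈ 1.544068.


||x||/||e|| = 35/1 = 35.
log10(35) ≈ 1.544068.
20*log10(||x||/||e||) ≈ 20*1.544068 = 30.88136.
floor(30.88136) = 30.

30


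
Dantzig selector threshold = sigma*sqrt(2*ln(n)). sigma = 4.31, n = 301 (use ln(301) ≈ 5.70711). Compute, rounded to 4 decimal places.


ln(301) ≈ 5.70711.
2*ln(n) ≈ 11.41422.
sqrt(2*ln(n)) ≈ sqrt(11.41422) ≈ 3.378494.
threshold ≈ 4.31*3.378494 = 14.56130914 ≈ 14.5613.

14.5613


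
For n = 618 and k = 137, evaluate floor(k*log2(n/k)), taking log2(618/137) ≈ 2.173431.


log2(n/k) = log2(618/137) ≈ 2.173431.
k*log2(n/k) ≈ 137*2.173431 = 297.760047.
floor(297.760047) = 297.

297


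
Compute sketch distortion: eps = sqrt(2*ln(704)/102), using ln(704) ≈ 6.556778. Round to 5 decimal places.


ln(704) ≈ 6.556778.
2*ln(N)/m ≈ 2*6.556778/102 ≈ 0.12856427.
eps = sqrt(0.12856427) ≈ 0.3585586 ≈ 0.35856.

0.35856


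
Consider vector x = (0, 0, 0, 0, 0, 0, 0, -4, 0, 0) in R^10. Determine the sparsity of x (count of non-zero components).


Non-zero positions: [7].
Sparsity = 1.

1


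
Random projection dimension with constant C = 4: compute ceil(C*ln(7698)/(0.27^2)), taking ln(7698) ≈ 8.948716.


ln(7698) ≈ 8.948716.
eps^2 = 0.27^2 = 0.0729.
C*ln(N)/eps^2 ≈ 4*8.948716/0.0729 ≈ 491.0132.
m = ceil(491.0132) = 492.

492


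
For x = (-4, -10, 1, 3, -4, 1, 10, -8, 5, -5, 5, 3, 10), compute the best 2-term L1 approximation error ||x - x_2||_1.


Sorted |x_i| descending: [10, 10, 10, 8, 5, 5, 5, 4, 4, 3, 3, 1, 1]
Keep top 2: [10, 10]
Tail entries: [10, 8, 5, 5, 5, 4, 4, 3, 3, 1, 1]
L1 error = sum of tail = 49.

49


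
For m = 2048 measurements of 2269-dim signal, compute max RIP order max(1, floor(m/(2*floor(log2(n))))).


floor(log2(2269)) = 11.
2*11 = 22.
m/(2*floor(log2(n))) = 2048/22 ≈ 93.0909.
floor = 93.
k = max(1, 93) = 93.

93


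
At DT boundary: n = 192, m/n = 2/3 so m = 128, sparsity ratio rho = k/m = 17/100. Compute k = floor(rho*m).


m = 2/3*192 = 128.
rho = 17/100.
rho*m = 17/100*128 = 21.76.
k = floor(21.76) = 21.

21


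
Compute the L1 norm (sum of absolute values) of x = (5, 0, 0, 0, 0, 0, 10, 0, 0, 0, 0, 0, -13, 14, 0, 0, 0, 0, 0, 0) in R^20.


Non-zero entries: [(0, 5), (6, 10), (12, -13), (13, 14)]
Absolute values: [5, 10, 13, 14]
||x||_1 = sum = 42.

42


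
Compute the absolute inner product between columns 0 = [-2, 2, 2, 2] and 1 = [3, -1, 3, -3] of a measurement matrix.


Inner product: -2*3 + 2*-1 + 2*3 + 2*-3
Products: [-6, -2, 6, -6]
Sum = -8.
|dot| = 8.

8


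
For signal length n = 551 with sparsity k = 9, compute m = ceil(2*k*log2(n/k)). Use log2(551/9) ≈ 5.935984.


log2(n/k) = log2(551/9) ≈ 5.935984.
2*k*log2(n/k) ≈ 2*9*5.935984 = 106.847712.
m = ceil(106.847712) = 107.

107


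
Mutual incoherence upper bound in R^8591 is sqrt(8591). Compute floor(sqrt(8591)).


92^2 = 8464 <= 8591 < 8649 = 93^2, so 92 <= sqrt(8591) < 93.
floor(sqrt(8591)) = 92.

92


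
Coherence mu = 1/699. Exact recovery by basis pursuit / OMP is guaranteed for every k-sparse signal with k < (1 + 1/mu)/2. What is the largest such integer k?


1/mu = 699.
1 + 1/mu = 700.
(1 + 1/mu)/2 = 350 is an integer and the inequality is strict, so k_max = 350 - 1 = 349.

349


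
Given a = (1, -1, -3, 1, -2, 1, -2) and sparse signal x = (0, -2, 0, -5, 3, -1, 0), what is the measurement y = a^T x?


Non-zero terms: ['-1*-2', '1*-5', '-2*3', '1*-1']
Products: [2, -5, -6, -1]
y = sum = -10.

-10


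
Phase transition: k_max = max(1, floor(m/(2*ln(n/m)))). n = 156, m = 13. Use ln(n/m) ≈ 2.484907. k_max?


n/m = 156/13 = 12.
ln(n/m) ≈ 2.484907.
2*ln(n/m) ≈ 4.969814.
m/(2*ln(n/m)) ≈ 13/4.969814 ≈ 2.6158.
floor = 2.
k_max = max(1, 2) = 2.

2


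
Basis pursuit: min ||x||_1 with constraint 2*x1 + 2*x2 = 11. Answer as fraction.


Axis intercepts:
  x1 = 11/2, x2 = 0: L1 = 11/2
  x1 = 0, x2 = 11/2: L1 = 11/2
x* = (11/2, 0)
||x*||_1 = 11/2.

11/2


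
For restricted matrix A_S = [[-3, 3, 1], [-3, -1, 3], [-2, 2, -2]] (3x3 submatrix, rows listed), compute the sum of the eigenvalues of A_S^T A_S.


Sum of eigenvalues of A_S^T A_S = trace(A_S^T A_S) = sum of squared column norms of A_S.
A_S^T A_S diagonal: [22, 14, 14].
trace = 22 + 14 + 14 = 50.

50


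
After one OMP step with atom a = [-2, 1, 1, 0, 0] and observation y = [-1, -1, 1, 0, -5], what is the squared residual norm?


a^T a = 6.
a^T y = 2.
coeff = 2/6 = 1/3.
||r||^2 = 82/3.

82/3


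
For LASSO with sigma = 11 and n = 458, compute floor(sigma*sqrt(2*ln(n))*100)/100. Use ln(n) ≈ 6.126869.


ln(458) ≈ 6.126869.
2*ln(n) ≈ 12.253738.
sqrt(2*ln(n)) ≈ sqrt(12.253738) ≈ 3.500534.
lambda ≈ 11*3.500534 = 38.505874.
floor(lambda*100)/100 = 38.50.

38.50


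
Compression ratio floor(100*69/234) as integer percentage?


100*m/n = 100*69/234 ≈ 29.4872.
floor = 29.

29


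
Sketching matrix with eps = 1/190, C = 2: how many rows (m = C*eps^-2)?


1/eps = 190.
(1/eps)^2 = 36100.
m = 2*36100 = 72200.

72200


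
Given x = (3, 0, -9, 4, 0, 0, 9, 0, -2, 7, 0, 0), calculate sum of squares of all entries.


Non-zero entries: [(0, 3), (2, -9), (3, 4), (6, 9), (8, -2), (9, 7)]
Squares: [9, 81, 16, 81, 4, 49]
||x||_2^2 = sum = 240.

240


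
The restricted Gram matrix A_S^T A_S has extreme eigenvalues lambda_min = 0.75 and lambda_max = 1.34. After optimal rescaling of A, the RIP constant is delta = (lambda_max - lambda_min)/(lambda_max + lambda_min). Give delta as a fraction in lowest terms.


lambda_max - lambda_min = 1.34 - 0.75 = 0.59.
lambda_max + lambda_min = 1.34 + 0.75 = 2.09.
delta = 0.59/2.09 = 59/209.

59/209


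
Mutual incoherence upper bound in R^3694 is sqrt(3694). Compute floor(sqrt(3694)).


60^2 = 3600 <= 3694 < 3721 = 61^2, so 60 <= sqrt(3694) < 61.
floor(sqrt(3694)) = 60.

60


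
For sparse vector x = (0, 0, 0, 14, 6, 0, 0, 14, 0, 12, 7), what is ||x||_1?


Non-zero entries: [(3, 14), (4, 6), (7, 14), (9, 12), (10, 7)]
Absolute values: [14, 6, 14, 12, 7]
||x||_1 = sum = 53.

53


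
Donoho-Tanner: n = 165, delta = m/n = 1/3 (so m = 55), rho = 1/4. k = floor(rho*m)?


m = 1/3*165 = 55.
rho = 1/4.
rho*m = 1/4*55 = 13.75.
k = floor(13.75) = 13.

13


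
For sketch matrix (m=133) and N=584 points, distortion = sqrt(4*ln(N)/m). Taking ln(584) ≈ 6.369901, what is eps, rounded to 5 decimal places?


ln(584) ≈ 6.369901.
4*ln(N)/m ≈ 4*6.369901/133 ≈ 0.19157597.
eps = sqrt(0.19157597) ≈ 0.4376939 ≈ 0.43769.

0.43769


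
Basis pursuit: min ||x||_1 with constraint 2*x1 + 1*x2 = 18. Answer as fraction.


Axis intercepts:
  x1 = 9, x2 = 0: L1 = 9
  x1 = 0, x2 = 18: L1 = 18
x* = (9, 0)
||x*||_1 = 9.

9


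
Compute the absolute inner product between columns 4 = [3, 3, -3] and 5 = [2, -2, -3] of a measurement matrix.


Inner product: 3*2 + 3*-2 + -3*-3
Products: [6, -6, 9]
Sum = 9.
|dot| = 9.

9


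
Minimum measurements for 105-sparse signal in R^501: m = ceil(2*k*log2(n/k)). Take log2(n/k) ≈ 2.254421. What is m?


log2(n/k) = log2(501/105) ≈ 2.254421.
2*k*log2(n/k) ≈ 2*105*2.254421 = 473.42841.
m = ceil(473.42841) = 474.

474


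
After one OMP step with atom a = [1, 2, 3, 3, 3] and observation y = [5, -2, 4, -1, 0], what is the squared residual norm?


a^T a = 32.
a^T y = 10.
coeff = 10/32 = 5/16.
||r||^2 = 343/8.

343/8


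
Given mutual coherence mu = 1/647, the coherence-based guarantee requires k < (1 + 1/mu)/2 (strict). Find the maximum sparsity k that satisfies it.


1/mu = 647.
1 + 1/mu = 648.
(1 + 1/mu)/2 = 324 is an integer and the inequality is strict, so k_max = 324 - 1 = 323.

323


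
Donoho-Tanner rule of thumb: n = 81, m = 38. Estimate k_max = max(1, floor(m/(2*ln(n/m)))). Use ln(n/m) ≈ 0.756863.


n/m = 81/38.
ln(n/m) ≈ 0.756863.
2*ln(n/m) ≈ 1.513726.
m/(2*ln(n/m)) ≈ 38/1.513726 ≈ 25.1036.
floor = 25.
k_max = max(1, 25) = 25.

25


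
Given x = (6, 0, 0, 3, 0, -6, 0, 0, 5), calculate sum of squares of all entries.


Non-zero entries: [(0, 6), (3, 3), (5, -6), (8, 5)]
Squares: [36, 9, 36, 25]
||x||_2^2 = sum = 106.

106


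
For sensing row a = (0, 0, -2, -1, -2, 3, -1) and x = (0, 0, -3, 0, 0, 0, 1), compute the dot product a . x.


Non-zero terms: ['-2*-3', '-1*1']
Products: [6, -1]
y = sum = 5.

5


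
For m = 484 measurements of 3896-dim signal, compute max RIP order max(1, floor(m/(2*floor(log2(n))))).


floor(log2(3896)) = 11.
2*11 = 22.
m/(2*floor(log2(n))) = 484/22 ≈ 22.0.
floor = 22.
k = max(1, 22) = 22.

22


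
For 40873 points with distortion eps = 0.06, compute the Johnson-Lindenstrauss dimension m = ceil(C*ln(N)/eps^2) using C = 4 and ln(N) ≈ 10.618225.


ln(40873) ≈ 10.618225.
eps^2 = 0.06^2 = 0.0036.
C*ln(N)/eps^2 ≈ 4*10.618225/0.0036 ≈ 11798.0278.
m = ceil(11798.0278) = 11799.

11799


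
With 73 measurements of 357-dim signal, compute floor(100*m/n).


100*m/n = 100*73/357 ≈ 20.4482.
floor = 20.

20


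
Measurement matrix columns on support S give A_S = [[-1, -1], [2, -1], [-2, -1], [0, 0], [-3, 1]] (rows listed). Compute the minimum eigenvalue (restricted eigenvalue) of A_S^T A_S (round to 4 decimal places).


A_S^T A_S = [[18, -2], [-2, 4]].
trace = 22.
det = 68.
disc = trace^2 - 4*det = 484 - 4*68 = 212.
sqrt(212) ≈ 14.560220.
lam_min = (22 - sqrt(212))/2 ≈ (22 - 14.560220)/2 = 3.71989 ≈ 3.7199.

3.7199


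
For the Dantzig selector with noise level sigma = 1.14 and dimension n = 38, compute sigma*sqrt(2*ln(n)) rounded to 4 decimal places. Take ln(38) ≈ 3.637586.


ln(38) ≈ 3.637586.
2*ln(n) ≈ 7.275172.
sqrt(2*ln(n)) ≈ sqrt(7.275172) ≈ 2.697253.
threshold ≈ 1.14*2.697253 = 3.07486842 ≈ 3.0749.

3.0749


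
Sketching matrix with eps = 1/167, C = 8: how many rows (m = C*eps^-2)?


1/eps = 167.
(1/eps)^2 = 27889.
m = 8*27889 = 223112.

223112


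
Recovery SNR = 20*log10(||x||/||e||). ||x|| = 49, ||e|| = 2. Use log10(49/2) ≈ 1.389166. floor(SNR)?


||x||/||e|| = 49/2.
log10(49/2) ≈ 1.389166.
20*log10(||x||/||e||) ≈ 20*1.389166 = 27.78332.
floor(27.78332) = 27.

27


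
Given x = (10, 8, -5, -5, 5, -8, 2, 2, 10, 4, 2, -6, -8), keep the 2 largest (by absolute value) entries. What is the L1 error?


Sorted |x_i| descending: [10, 10, 8, 8, 8, 6, 5, 5, 5, 4, 2, 2, 2]
Keep top 2: [10, 10]
Tail entries: [8, 8, 8, 6, 5, 5, 5, 4, 2, 2, 2]
L1 error = sum of tail = 55.

55


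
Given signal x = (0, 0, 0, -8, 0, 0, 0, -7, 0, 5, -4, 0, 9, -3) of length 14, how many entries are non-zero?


Non-zero positions: [3, 7, 9, 10, 12, 13].
Sparsity = 6.

6


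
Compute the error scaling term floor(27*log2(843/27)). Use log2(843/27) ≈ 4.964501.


log2(n/k) = log2(843/27) ≈ 4.964501.
k*log2(n/k) ≈ 27*4.964501 = 134.041527.
floor(134.041527) = 134.

134


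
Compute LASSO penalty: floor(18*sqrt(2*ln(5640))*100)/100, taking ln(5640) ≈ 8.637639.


ln(5640) ≈ 8.637639.
2*ln(n) ≈ 17.275278.
sqrt(2*ln(n)) ≈ sqrt(17.275278) ≈ 4.156354.
lambda ≈ 18*4.156354 = 74.814372.
floor(lambda*100)/100 = 74.81.

74.81


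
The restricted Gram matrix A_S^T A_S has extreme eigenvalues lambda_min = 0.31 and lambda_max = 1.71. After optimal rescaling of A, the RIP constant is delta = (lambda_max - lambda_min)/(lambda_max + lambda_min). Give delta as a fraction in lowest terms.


lambda_max - lambda_min = 1.71 - 0.31 = 1.40.
lambda_max + lambda_min = 1.71 + 0.31 = 2.02.
delta = 1.40/2.02 = 140/202 = 70/101.

70/101


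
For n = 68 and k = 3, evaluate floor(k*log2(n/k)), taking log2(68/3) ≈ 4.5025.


log2(n/k) = log2(68/3) ≈ 4.5025.
k*log2(n/k) ≈ 3*4.5025 = 13.5075.
floor(13.5075) = 13.

13


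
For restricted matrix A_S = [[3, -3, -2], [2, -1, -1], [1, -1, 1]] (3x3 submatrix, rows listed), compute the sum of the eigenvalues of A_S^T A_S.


Sum of eigenvalues of A_S^T A_S = trace(A_S^T A_S) = sum of squared column norms of A_S.
A_S^T A_S diagonal: [14, 11, 6].
trace = 14 + 11 + 6 = 31.

31


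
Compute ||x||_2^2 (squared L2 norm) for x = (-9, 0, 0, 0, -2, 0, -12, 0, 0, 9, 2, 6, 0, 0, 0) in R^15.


Non-zero entries: [(0, -9), (4, -2), (6, -12), (9, 9), (10, 2), (11, 6)]
Squares: [81, 4, 144, 81, 4, 36]
||x||_2^2 = sum = 350.

350


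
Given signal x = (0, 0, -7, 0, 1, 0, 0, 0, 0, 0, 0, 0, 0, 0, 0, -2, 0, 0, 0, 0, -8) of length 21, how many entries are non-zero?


Non-zero positions: [2, 4, 15, 20].
Sparsity = 4.

4


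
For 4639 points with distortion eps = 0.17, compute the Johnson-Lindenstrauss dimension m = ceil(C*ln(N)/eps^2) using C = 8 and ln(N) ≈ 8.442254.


ln(4639) ≈ 8.442254.
eps^2 = 0.17^2 = 0.0289.
C*ln(N)/eps^2 ≈ 8*8.442254/0.0289 ≈ 2336.9561.
m = ceil(2336.9561) = 2337.

2337


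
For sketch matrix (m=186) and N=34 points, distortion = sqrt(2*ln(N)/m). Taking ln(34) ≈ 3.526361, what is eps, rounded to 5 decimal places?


ln(34) ≈ 3.526361.
2*ln(N)/m ≈ 2*3.526361/186 ≈ 0.03791786.
eps = sqrt(0.03791786) ≈ 0.1947251 ≈ 0.19473.

0.19473


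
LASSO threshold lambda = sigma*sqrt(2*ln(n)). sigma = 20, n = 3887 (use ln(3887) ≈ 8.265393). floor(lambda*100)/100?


ln(3887) ≈ 8.265393.
2*ln(n) ≈ 16.530786.
sqrt(2*ln(n)) ≈ sqrt(16.530786) ≈ 4.065807.
lambda ≈ 20*4.065807 = 81.31614.
floor(lambda*100)/100 = 81.31.

81.31


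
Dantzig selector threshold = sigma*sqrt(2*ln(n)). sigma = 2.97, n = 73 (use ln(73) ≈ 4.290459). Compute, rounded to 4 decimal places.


ln(73) ≈ 4.290459.
2*ln(n) ≈ 8.580918.
sqrt(2*ln(n)) ≈ sqrt(8.580918) ≈ 2.92932.
threshold ≈ 2.97*2.92932 = 8.7000804 ≈ 8.7001.

8.7001


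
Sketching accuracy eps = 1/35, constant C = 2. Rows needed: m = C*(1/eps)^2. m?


1/eps = 35.
(1/eps)^2 = 1225.
m = 2*1225 = 2450.

2450


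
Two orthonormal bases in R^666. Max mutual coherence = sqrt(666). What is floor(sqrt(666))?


25^2 = 625 <= 666 < 676 = 26^2, so 25 <= sqrt(666) < 26.
floor(sqrt(666)) = 25.

25


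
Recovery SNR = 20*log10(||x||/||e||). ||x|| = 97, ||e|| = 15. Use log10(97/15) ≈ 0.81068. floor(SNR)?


||x||/||e|| = 97/15.
log10(97/15) ≈ 0.81068.
20*log10(||x||/||e||) ≈ 20*0.81068 = 16.2136.
floor(16.2136) = 16.

16


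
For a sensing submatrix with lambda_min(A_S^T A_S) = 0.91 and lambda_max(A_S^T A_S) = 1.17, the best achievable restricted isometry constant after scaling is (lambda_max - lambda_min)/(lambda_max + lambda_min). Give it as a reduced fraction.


lambda_max - lambda_min = 1.17 - 0.91 = 0.26.
lambda_max + lambda_min = 1.17 + 0.91 = 2.08.
delta = 0.26/2.08 = 26/208 = 1/8.

1/8


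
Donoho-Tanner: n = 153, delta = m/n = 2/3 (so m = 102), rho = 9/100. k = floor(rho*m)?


m = 2/3*153 = 102.
rho = 9/100.
rho*m = 9/100*102 = 9.18.
k = floor(9.18) = 9.

9


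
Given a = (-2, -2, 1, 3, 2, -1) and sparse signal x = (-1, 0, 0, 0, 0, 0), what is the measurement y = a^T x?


Non-zero terms: ['-2*-1']
Products: [2]
y = sum = 2.

2


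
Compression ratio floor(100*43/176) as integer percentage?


100*m/n = 100*43/176 ≈ 24.4318.
floor = 24.

24


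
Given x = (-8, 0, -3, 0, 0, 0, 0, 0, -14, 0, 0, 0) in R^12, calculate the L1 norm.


Non-zero entries: [(0, -8), (2, -3), (8, -14)]
Absolute values: [8, 3, 14]
||x||_1 = sum = 25.

25


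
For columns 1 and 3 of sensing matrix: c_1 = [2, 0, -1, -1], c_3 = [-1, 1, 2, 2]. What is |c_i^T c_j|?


Inner product: 2*-1 + 0*1 + -1*2 + -1*2
Products: [-2, 0, -2, -2]
Sum = -6.
|dot| = 6.

6


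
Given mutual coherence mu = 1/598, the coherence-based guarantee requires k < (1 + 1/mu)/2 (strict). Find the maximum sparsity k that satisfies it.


1/mu = 598.
1 + 1/mu = 599.
(1 + 1/mu)/2 = 299.5 is not an integer, so k_max = floor(299.5) = 299.

299


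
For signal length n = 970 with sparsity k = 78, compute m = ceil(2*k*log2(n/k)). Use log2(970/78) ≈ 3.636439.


log2(n/k) = log2(970/78) ≈ 3.636439.
2*k*log2(n/k) ≈ 2*78*3.636439 = 567.284484.
m = ceil(567.284484) = 568.

568


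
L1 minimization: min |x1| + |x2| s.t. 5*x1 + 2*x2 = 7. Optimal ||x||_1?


Axis intercepts:
  x1 = 7/5, x2 = 0: L1 = 7/5
  x1 = 0, x2 = 7/2: L1 = 7/2
x* = (7/5, 0)
||x*||_1 = 7/5.

7/5


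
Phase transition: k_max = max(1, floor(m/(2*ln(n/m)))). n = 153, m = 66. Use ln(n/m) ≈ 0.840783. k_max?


n/m = 153/66 = 51/22.
ln(n/m) ≈ 0.840783.
2*ln(n/m) ≈ 1.681566.
m/(2*ln(n/m)) ≈ 66/1.681566 ≈ 39.2491.
floor = 39.
k_max = max(1, 39) = 39.

39


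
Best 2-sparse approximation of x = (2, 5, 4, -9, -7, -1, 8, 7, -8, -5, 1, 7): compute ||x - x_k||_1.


Sorted |x_i| descending: [9, 8, 8, 7, 7, 7, 5, 5, 4, 2, 1, 1]
Keep top 2: [9, 8]
Tail entries: [8, 7, 7, 7, 5, 5, 4, 2, 1, 1]
L1 error = sum of tail = 47.

47


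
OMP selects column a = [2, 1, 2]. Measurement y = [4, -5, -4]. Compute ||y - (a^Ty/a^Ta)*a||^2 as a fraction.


a^T a = 9.
a^T y = -5.
coeff = -5/9 = -5/9.
||r||^2 = 488/9.

488/9


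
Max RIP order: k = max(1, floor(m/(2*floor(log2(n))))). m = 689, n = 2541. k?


floor(log2(2541)) = 11.
2*11 = 22.
m/(2*floor(log2(n))) = 689/22 ≈ 31.3182.
floor = 31.
k = max(1, 31) = 31.

31


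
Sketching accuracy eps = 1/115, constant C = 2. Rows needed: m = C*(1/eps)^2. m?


1/eps = 115.
(1/eps)^2 = 13225.
m = 2*13225 = 26450.

26450


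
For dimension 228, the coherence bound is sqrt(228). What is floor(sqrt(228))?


15^2 = 225 <= 228 < 256 = 16^2, so 15 <= sqrt(228) < 16.
floor(sqrt(228)) = 15.

15


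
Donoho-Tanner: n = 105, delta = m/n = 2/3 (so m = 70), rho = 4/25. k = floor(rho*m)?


m = 2/3*105 = 70.
rho = 4/25.
rho*m = 4/25*70 = 11.2.
k = floor(11.2) = 11.

11


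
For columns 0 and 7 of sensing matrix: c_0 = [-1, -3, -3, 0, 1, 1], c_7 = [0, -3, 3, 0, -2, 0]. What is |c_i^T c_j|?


Inner product: -1*0 + -3*-3 + -3*3 + 0*0 + 1*-2 + 1*0
Products: [0, 9, -9, 0, -2, 0]
Sum = -2.
|dot| = 2.

2


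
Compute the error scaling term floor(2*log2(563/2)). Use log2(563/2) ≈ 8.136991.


log2(n/k) = log2(563/2) ≈ 8.136991.
k*log2(n/k) ≈ 2*8.136991 = 16.273982.
floor(16.273982) = 16.

16


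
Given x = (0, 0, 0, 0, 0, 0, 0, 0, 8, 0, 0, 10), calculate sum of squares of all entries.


Non-zero entries: [(8, 8), (11, 10)]
Squares: [64, 100]
||x||_2^2 = sum = 164.

164


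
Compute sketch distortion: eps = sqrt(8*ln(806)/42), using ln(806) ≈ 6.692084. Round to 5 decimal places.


ln(806) ≈ 6.692084.
8*ln(N)/m ≈ 8*6.692084/42 ≈ 1.27468267.
eps = sqrt(1.27468267) ≈ 1.1290185 ≈ 1.12902.

1.12902


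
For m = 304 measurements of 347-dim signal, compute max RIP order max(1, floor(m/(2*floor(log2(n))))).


floor(log2(347)) = 8.
2*8 = 16.
m/(2*floor(log2(n))) = 304/16 ≈ 19.0.
floor = 19.
k = max(1, 19) = 19.

19


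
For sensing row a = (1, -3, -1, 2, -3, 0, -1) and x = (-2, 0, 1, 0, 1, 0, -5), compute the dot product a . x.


Non-zero terms: ['1*-2', '-1*1', '-3*1', '-1*-5']
Products: [-2, -1, -3, 5]
y = sum = -1.

-1


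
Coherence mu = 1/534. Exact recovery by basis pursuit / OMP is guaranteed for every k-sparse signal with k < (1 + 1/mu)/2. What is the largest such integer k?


1/mu = 534.
1 + 1/mu = 535.
(1 + 1/mu)/2 = 267.5 is not an integer, so k_max = floor(267.5) = 267.

267


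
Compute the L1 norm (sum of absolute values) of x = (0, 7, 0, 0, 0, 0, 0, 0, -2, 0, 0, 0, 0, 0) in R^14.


Non-zero entries: [(1, 7), (8, -2)]
Absolute values: [7, 2]
||x||_1 = sum = 9.

9


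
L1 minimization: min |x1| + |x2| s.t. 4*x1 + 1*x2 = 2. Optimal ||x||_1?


Axis intercepts:
  x1 = 1/2, x2 = 0: L1 = 1/2
  x1 = 0, x2 = 2: L1 = 2
x* = (1/2, 0)
||x*||_1 = 1/2.

1/2


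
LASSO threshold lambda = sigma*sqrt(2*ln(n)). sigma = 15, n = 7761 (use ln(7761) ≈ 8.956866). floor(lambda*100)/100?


ln(7761) ≈ 8.956866.
2*ln(n) ≈ 17.913732.
sqrt(2*ln(n)) ≈ sqrt(17.913732) ≈ 4.232462.
lambda ≈ 15*4.232462 = 63.48693.
floor(lambda*100)/100 = 63.48.

63.48


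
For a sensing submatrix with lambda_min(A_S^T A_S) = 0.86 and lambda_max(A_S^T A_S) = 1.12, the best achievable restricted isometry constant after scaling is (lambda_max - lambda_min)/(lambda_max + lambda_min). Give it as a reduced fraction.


lambda_max - lambda_min = 1.12 - 0.86 = 0.26.
lambda_max + lambda_min = 1.12 + 0.86 = 1.98.
delta = 0.26/1.98 = 26/198 = 13/99.

13/99


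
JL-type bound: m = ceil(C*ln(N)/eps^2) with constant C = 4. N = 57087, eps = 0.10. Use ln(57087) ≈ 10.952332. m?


ln(57087) ≈ 10.952332.
eps^2 = 0.10^2 = 0.01.
C*ln(N)/eps^2 ≈ 4*10.952332/0.01 ≈ 4380.9328.
m = ceil(4380.9328) = 4381.

4381


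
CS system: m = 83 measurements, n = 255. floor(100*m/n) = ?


100*m/n = 100*83/255 ≈ 32.549.
floor = 32.

32


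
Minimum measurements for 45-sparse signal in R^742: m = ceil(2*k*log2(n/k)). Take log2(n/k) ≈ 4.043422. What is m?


log2(n/k) = log2(742/45) ≈ 4.043422.
2*k*log2(n/k) ≈ 2*45*4.043422 = 363.90798.
m = ceil(363.90798) = 364.

364


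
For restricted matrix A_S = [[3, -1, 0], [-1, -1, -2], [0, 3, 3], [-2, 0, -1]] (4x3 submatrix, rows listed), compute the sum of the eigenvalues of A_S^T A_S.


Sum of eigenvalues of A_S^T A_S = trace(A_S^T A_S) = sum of squared column norms of A_S.
A_S^T A_S diagonal: [14, 11, 14].
trace = 14 + 11 + 14 = 39.

39


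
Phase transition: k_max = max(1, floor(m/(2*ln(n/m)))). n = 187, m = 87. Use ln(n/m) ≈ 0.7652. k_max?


n/m = 187/87.
ln(n/m) ≈ 0.7652.
2*ln(n/m) ≈ 1.5304.
m/(2*ln(n/m)) ≈ 87/1.5304 ≈ 56.8479.
floor = 56.
k_max = max(1, 56) = 56.

56


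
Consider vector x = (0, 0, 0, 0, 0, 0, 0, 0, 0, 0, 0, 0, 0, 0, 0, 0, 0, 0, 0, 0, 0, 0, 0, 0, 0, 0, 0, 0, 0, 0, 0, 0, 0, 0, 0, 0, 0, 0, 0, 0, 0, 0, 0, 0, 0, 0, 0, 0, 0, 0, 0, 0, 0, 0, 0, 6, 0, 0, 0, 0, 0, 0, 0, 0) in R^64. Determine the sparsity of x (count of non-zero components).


Non-zero positions: [55].
Sparsity = 1.

1


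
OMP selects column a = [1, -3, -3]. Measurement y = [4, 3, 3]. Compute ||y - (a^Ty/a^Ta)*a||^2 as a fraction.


a^T a = 19.
a^T y = -14.
coeff = -14/19 = -14/19.
||r||^2 = 450/19.

450/19


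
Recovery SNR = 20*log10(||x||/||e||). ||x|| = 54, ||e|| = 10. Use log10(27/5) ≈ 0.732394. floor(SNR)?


||x||/||e|| = 54/10 = 27/5.
log10(27/5) ≈ 0.732394.
20*log10(||x||/||e||) ≈ 20*0.732394 = 14.64788.
floor(14.64788) = 14.

14


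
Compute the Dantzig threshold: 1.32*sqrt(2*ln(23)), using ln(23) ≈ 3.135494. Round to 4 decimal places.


ln(23) ≈ 3.135494.
2*ln(n) ≈ 6.270988.
sqrt(2*ln(n)) ≈ sqrt(6.270988) ≈ 2.504194.
threshold ≈ 1.32*2.504194 = 3.30553608 ≈ 3.3055.

3.3055


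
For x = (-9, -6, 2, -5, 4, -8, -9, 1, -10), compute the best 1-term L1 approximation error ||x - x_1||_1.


Sorted |x_i| descending: [10, 9, 9, 8, 6, 5, 4, 2, 1]
Keep top 1: [10]
Tail entries: [9, 9, 8, 6, 5, 4, 2, 1]
L1 error = sum of tail = 44.

44


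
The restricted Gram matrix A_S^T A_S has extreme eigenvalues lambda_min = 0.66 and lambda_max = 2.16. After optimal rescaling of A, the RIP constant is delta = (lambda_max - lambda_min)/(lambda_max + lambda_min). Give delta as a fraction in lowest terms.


lambda_max - lambda_min = 2.16 - 0.66 = 1.50.
lambda_max + lambda_min = 2.16 + 0.66 = 2.82.
delta = 1.50/2.82 = 150/282 = 25/47.

25/47


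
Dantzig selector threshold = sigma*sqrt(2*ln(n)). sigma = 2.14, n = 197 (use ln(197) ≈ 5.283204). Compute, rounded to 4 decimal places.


ln(197) ≈ 5.283204.
2*ln(n) ≈ 10.566408.
sqrt(2*ln(n)) ≈ sqrt(10.566408) ≈ 3.250601.
threshold ≈ 2.14*3.250601 = 6.95628614 ≈ 6.9563.

6.9563


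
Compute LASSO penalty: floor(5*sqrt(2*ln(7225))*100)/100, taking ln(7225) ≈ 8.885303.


ln(7225) ≈ 8.885303.
2*ln(n) ≈ 17.770606.
sqrt(2*ln(n)) ≈ sqrt(17.770606) ≈ 4.21552.
lambda ≈ 5*4.21552 = 21.0776.
floor(lambda*100)/100 = 21.07.

21.07


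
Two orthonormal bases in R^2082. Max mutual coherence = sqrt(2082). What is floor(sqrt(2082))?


45^2 = 2025 <= 2082 < 2116 = 46^2, so 45 <= sqrt(2082) < 46.
floor(sqrt(2082)) = 45.

45


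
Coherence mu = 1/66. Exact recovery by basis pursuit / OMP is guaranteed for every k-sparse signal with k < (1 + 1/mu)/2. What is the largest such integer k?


1/mu = 66.
1 + 1/mu = 67.
(1 + 1/mu)/2 = 33.5 is not an integer, so k_max = floor(33.5) = 33.

33


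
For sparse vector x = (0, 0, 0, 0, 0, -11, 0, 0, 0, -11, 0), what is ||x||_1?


Non-zero entries: [(5, -11), (9, -11)]
Absolute values: [11, 11]
||x||_1 = sum = 22.

22


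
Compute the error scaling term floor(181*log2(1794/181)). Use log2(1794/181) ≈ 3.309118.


log2(n/k) = log2(1794/181) ≈ 3.309118.
k*log2(n/k) ≈ 181*3.309118 = 598.950358.
floor(598.950358) = 598.

598


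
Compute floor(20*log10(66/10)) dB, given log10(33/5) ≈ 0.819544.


||x||/||e|| = 66/10 = 33/5.
log10(33/5) ≈ 0.819544.
20*log10(||x||/||e||) ≈ 20*0.819544 = 16.39088.
floor(16.39088) = 16.

16


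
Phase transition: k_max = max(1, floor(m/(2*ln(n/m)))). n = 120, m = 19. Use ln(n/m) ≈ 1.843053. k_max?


n/m = 120/19.
ln(n/m) ≈ 1.843053.
2*ln(n/m) ≈ 3.686106.
m/(2*ln(n/m)) ≈ 19/3.686106 ≈ 5.1545.
floor = 5.
k_max = max(1, 5) = 5.

5


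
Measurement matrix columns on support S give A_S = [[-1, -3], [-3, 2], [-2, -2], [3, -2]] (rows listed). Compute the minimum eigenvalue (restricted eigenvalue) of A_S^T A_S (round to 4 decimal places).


A_S^T A_S = [[23, -5], [-5, 21]].
trace = 44.
det = 458.
disc = trace^2 - 4*det = 1936 - 4*458 = 104.
sqrt(104) ≈ 10.198039.
lam_min = (44 - sqrt(104))/2 ≈ (44 - 10.198039)/2 = 16.9009805 ≈ 16.9010.

16.9010


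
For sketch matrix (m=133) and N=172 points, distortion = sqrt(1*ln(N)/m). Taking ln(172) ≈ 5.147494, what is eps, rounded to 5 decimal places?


ln(172) ≈ 5.147494.
1*ln(N)/m ≈ 1*5.147494/133 ≈ 0.03870296.
eps = sqrt(0.03870296) ≈ 0.1967307 ≈ 0.19673.

0.19673


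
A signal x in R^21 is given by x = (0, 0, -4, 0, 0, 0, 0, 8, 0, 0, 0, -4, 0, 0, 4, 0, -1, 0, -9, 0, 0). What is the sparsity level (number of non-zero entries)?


Non-zero positions: [2, 7, 11, 14, 16, 18].
Sparsity = 6.

6


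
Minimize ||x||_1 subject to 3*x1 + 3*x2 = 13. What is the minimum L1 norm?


Axis intercepts:
  x1 = 13/3, x2 = 0: L1 = 13/3
  x1 = 0, x2 = 13/3: L1 = 13/3
x* = (13/3, 0)
||x*||_1 = 13/3.

13/3


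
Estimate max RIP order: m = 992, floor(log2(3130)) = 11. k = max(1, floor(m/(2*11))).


floor(log2(3130)) = 11.
2*11 = 22.
m/(2*floor(log2(n))) = 992/22 ≈ 45.0909.
floor = 45.
k = max(1, 45) = 45.

45


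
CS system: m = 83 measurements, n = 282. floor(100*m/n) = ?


100*m/n = 100*83/282 ≈ 29.4326.
floor = 29.

29


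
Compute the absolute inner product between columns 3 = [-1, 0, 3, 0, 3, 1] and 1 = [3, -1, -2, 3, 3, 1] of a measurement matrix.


Inner product: -1*3 + 0*-1 + 3*-2 + 0*3 + 3*3 + 1*1
Products: [-3, 0, -6, 0, 9, 1]
Sum = 1.
|dot| = 1.

1


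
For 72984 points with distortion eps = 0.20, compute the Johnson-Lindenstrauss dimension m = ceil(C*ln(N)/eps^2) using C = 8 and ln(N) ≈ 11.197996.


ln(72984) ≈ 11.197996.
eps^2 = 0.20^2 = 0.04.
C*ln(N)/eps^2 ≈ 8*11.197996/0.04 ≈ 2239.5992.
m = ceil(2239.5992) = 2240.

2240


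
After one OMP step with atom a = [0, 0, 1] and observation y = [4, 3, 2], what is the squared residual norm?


a^T a = 1.
a^T y = 2.
coeff = 2/1 = 2.
||r||^2 = 25.

25


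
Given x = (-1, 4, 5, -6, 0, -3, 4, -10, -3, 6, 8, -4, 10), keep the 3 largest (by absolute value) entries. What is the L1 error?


Sorted |x_i| descending: [10, 10, 8, 6, 6, 5, 4, 4, 4, 3, 3, 1, 0]
Keep top 3: [10, 10, 8]
Tail entries: [6, 6, 5, 4, 4, 4, 3, 3, 1, 0]
L1 error = sum of tail = 36.

36


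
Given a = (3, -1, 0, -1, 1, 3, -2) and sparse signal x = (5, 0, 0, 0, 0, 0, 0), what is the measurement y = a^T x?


Non-zero terms: ['3*5']
Products: [15]
y = sum = 15.

15


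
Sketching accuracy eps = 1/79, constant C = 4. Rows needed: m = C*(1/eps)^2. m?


1/eps = 79.
(1/eps)^2 = 6241.
m = 4*6241 = 24964.

24964


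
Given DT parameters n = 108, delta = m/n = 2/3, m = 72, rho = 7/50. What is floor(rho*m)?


m = 2/3*108 = 72.
rho = 7/50.
rho*m = 7/50*72 = 10.08.
k = floor(10.08) = 10.

10


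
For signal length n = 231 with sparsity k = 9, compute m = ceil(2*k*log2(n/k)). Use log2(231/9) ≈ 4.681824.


log2(n/k) = log2(231/9) ≈ 4.681824.
2*k*log2(n/k) ≈ 2*9*4.681824 = 84.272832.
m = ceil(84.272832) = 85.

85


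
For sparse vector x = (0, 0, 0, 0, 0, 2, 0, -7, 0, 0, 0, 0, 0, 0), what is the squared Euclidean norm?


Non-zero entries: [(5, 2), (7, -7)]
Squares: [4, 49]
||x||_2^2 = sum = 53.

53


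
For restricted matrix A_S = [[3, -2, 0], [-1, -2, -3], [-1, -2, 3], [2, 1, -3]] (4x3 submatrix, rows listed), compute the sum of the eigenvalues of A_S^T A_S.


Sum of eigenvalues of A_S^T A_S = trace(A_S^T A_S) = sum of squared column norms of A_S.
A_S^T A_S diagonal: [15, 13, 27].
trace = 15 + 13 + 27 = 55.

55


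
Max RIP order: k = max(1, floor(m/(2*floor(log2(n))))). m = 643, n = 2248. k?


floor(log2(2248)) = 11.
2*11 = 22.
m/(2*floor(log2(n))) = 643/22 ≈ 29.2273.
floor = 29.
k = max(1, 29) = 29.

29


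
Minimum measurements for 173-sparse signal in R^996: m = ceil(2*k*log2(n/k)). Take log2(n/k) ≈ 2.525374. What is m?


log2(n/k) = log2(996/173) ≈ 2.525374.
2*k*log2(n/k) ≈ 2*173*2.525374 = 873.779404.
m = ceil(873.779404) = 874.

874


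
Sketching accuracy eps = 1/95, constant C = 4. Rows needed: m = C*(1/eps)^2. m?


1/eps = 95.
(1/eps)^2 = 9025.
m = 4*9025 = 36100.

36100


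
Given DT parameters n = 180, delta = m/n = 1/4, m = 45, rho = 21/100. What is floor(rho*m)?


m = 1/4*180 = 45.
rho = 21/100.
rho*m = 21/100*45 = 9.45.
k = floor(9.45) = 9.

9


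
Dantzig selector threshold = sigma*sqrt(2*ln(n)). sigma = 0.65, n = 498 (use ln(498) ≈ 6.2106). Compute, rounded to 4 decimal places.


ln(498) ≈ 6.2106.
2*ln(n) ≈ 12.4212.
sqrt(2*ln(n)) ≈ sqrt(12.4212) ≈ 3.524372.
threshold ≈ 0.65*3.524372 = 2.2908418 ≈ 2.2908.

2.2908


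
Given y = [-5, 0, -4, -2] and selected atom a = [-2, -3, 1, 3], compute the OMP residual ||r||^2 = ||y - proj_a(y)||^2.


a^T a = 23.
a^T y = 0.
coeff = 0/23 = 0.
||r||^2 = 45.

45


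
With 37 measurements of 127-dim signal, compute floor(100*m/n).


100*m/n = 100*37/127 ≈ 29.1339.
floor = 29.

29


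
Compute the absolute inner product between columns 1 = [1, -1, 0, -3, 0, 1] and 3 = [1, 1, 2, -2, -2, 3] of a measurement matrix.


Inner product: 1*1 + -1*1 + 0*2 + -3*-2 + 0*-2 + 1*3
Products: [1, -1, 0, 6, 0, 3]
Sum = 9.
|dot| = 9.

9


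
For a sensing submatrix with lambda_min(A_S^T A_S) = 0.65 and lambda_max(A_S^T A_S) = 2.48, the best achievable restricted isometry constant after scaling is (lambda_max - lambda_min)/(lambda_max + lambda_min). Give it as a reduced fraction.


lambda_max - lambda_min = 2.48 - 0.65 = 1.83.
lambda_max + lambda_min = 2.48 + 0.65 = 3.13.
delta = 1.83/3.13 = 183/313.

183/313


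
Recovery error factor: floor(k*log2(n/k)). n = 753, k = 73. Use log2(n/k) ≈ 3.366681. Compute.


log2(n/k) = log2(753/73) ≈ 3.366681.
k*log2(n/k) ≈ 73*3.366681 = 245.767713.
floor(245.767713) = 245.

245
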